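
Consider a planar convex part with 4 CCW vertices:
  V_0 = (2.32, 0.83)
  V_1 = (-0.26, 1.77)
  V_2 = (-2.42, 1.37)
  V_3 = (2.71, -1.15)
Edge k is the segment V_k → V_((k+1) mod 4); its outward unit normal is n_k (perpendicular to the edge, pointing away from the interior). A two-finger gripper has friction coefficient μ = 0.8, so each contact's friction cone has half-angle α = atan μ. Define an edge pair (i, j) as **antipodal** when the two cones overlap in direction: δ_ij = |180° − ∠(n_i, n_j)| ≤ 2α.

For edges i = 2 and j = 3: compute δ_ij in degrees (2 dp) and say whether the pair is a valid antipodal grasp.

α = atan 0.8 = 38.66°;  2α = 77.32°
edge 2: e_2 = (+5.13, -2.52);  n_2 = (-0.4409, -0.8976)
edge 3: e_3 = (-0.39, +1.98);  n_3 = (+0.9811, +0.1933)
∠(n_2, n_3) = 127.30°
δ = |180° − 127.30°| = 52.70°
52.70° ≤ 2α = 77.32°  →  valid

δ = 52.70°, valid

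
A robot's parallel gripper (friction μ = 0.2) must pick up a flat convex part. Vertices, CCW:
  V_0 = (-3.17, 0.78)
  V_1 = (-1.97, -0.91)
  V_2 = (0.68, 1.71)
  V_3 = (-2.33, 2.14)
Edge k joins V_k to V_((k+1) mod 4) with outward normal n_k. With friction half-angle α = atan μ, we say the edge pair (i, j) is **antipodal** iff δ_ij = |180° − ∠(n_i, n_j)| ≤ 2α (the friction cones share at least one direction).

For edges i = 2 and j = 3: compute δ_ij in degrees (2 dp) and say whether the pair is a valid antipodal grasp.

α = atan 0.2 = 11.31°;  2α = 22.62°
edge 2: e_2 = (-3.01, +0.43);  n_2 = (+0.1414, +0.9899)
edge 3: e_3 = (-0.84, -1.36);  n_3 = (-0.8508, +0.5255)
∠(n_2, n_3) = 66.43°
δ = |180° − 66.43°| = 113.57°
113.57° > 2α = 22.62°  →  invalid

δ = 113.57°, invalid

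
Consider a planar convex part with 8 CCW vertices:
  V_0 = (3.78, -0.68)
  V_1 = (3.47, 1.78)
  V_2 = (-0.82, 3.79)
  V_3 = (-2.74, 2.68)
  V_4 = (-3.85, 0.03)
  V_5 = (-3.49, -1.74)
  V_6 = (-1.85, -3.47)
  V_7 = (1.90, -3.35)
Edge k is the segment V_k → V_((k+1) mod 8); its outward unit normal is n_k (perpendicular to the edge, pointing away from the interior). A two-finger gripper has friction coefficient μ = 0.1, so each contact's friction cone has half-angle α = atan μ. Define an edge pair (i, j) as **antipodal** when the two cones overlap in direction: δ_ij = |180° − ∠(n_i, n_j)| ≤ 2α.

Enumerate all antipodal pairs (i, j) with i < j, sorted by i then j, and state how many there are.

count = 1; pairs: (0,4)

α = atan 0.1 = 5.71°;  2α = 11.42°
n_0 = (+0.9922, +0.1250)
n_1 = (+0.4243, +0.9055)
n_2 = (-0.5005, +0.8657)
n_3 = (-0.9224, +0.3863)
n_4 = (-0.9799, -0.1993)
n_5 = (-0.7257, -0.6880)
n_6 = (+0.0320, -0.9995)
n_7 = (+0.8176, -0.5757)
  (0,1): δ = 122.29°  ·
  (0,2): δ = 67.15°  ·
  (0,3): δ = 29.91°  ·
  (0,4): δ = 4.31°  ✓
  (0,5): δ = 36.29°  ·
  (0,6): δ = 84.65°  ·
  (0,7): δ = 137.67°  ·
  (1,2): δ = 124.86°  ·
  (1,3): δ = 87.62°  ·
  (1,4): δ = 53.40°  ·
  (1,5): δ = 21.43°  ·
  (1,6): δ = 26.94°  ·
  (1,7): δ = 79.95°  ·
  (2,3): δ = 142.76°  ·
  (2,4): δ = 108.54°  ·
  (2,5): δ = 76.56°  ·
  (2,6): δ = 28.20°  ·
  (2,7): δ = 24.82°  ·
  (3,4): δ = 145.78°  ·
  (3,5): δ = 113.80°  ·
  (3,6): δ = 65.44°  ·
  (3,7): δ = 12.42°  ·
  (4,5): δ = 148.03°  ·
  (4,6): δ = 99.66°  ·
  (4,7): δ = 46.65°  ·
  (5,6): δ = 131.64°  ·
  (5,7): δ = 78.62°  ·
  (6,7): δ = 126.98°  ·
antipodal pairs: 1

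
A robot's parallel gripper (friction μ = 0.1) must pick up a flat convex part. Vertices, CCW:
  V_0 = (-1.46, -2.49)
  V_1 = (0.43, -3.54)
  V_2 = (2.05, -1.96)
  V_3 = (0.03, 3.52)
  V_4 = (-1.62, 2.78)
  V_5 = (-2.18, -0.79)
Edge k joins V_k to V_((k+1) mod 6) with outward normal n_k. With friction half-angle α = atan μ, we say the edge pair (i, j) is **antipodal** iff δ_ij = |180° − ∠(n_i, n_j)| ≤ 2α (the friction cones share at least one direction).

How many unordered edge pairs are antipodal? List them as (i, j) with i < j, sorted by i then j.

count = 1; pairs: (2,5)

α = atan 0.1 = 5.71°;  2α = 11.42°
n_0 = (-0.4856, -0.8742)
n_1 = (+0.6982, -0.7159)
n_2 = (+0.9383, +0.3459)
n_3 = (-0.4092, +0.9124)
n_4 = (-0.9879, +0.1550)
n_5 = (-0.9208, -0.3900)
  (0,1): δ = 106.66°  ·
  (0,2): δ = 40.71°  ·
  (0,3): δ = 53.21°  ·
  (0,4): δ = 110.14°  ·
  (0,5): δ = 142.01°  ·
  (1,2): δ = 114.05°  ·
  (1,3): δ = 20.13°  ·
  (1,4): δ = 36.80°  ·
  (1,5): δ = 68.67°  ·
  (2,3): δ = 86.08°  ·
  (2,4): δ = 29.15°  ·
  (2,5): δ = 2.72°  ✓
  (3,4): δ = 123.07°  ·
  (3,5): δ = 91.20°  ·
  (4,5): δ = 148.13°  ·
antipodal pairs: 1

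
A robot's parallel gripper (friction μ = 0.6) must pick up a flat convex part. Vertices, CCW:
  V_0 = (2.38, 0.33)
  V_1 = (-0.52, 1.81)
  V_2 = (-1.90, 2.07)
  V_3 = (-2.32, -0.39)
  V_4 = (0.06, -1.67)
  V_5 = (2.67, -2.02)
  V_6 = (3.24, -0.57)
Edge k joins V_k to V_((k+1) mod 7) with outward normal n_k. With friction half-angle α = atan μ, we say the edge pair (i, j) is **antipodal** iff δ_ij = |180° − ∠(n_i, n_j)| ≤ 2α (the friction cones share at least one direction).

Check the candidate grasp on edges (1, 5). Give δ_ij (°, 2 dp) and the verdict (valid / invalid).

α = atan 0.6 = 30.96°;  2α = 61.93°
edge 1: e_1 = (-1.38, +0.26);  n_1 = (+0.1851, +0.9827)
edge 5: e_5 = (+0.57, +1.45);  n_5 = (+0.9307, -0.3659)
∠(n_1, n_5) = 100.79°
δ = |180° − 100.79°| = 79.21°
79.21° > 2α = 61.93°  →  invalid

δ = 79.21°, invalid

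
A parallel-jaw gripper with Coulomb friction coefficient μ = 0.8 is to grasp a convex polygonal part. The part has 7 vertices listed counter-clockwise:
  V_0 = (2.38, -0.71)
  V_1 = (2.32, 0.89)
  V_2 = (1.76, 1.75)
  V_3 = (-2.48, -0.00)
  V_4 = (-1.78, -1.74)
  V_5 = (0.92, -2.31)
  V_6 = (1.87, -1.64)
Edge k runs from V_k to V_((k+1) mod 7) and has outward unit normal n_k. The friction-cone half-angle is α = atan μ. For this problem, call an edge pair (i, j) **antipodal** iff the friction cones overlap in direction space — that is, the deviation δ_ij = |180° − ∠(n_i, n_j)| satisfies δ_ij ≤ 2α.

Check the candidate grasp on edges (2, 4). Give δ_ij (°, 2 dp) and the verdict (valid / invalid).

α = atan 0.8 = 38.66°;  2α = 77.32°
edge 2: e_2 = (-4.24, -1.75);  n_2 = (-0.3815, +0.9244)
edge 4: e_4 = (+2.70, -0.57);  n_4 = (-0.2066, -0.9784)
∠(n_2, n_4) = 145.65°
δ = |180° − 145.65°| = 34.35°
34.35° ≤ 2α = 77.32°  →  valid

δ = 34.35°, valid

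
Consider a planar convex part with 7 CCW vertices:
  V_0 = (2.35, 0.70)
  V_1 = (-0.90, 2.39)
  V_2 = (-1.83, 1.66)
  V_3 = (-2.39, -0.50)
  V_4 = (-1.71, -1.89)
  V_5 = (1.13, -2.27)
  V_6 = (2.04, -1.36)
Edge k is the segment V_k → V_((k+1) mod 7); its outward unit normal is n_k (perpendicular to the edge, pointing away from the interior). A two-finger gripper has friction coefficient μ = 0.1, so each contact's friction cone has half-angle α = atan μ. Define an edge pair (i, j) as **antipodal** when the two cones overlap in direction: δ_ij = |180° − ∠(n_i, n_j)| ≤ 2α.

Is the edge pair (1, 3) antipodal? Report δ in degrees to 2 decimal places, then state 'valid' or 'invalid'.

α = atan 0.1 = 5.71°;  2α = 11.42°
edge 1: e_1 = (-0.93, -0.73);  n_1 = (-0.6174, +0.7866)
edge 3: e_3 = (+0.68, -1.39);  n_3 = (-0.8983, -0.4394)
∠(n_1, n_3) = 77.94°
δ = |180° − 77.94°| = 102.06°
102.06° > 2α = 11.42°  →  invalid

δ = 102.06°, invalid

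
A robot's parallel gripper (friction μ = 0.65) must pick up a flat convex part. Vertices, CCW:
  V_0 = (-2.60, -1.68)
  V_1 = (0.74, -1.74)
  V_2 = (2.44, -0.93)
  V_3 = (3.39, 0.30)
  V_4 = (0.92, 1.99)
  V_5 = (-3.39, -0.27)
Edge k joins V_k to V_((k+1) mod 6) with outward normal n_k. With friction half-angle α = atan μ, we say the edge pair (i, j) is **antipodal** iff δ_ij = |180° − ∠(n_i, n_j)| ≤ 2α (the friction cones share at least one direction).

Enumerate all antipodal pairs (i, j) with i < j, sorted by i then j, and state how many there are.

α = atan 0.65 = 33.02°;  2α = 66.05°
n_0 = (-0.0180, -0.9998)
n_1 = (+0.4301, -0.9028)
n_2 = (+0.7914, -0.6113)
n_3 = (+0.5647, +0.8253)
n_4 = (-0.4644, +0.8856)
n_5 = (-0.8724, -0.4888)
  (0,1): δ = 153.49°  ·
  (0,2): δ = 126.65°  ·
  (0,3): δ = 33.35°  ✓
  (0,4): δ = 28.70°  ✓
  (0,5): δ = 120.29°  ·
  (1,2): δ = 153.16°  ·
  (1,3): δ = 59.86°  ✓
  (1,4): δ = 2.19°  ✓
  (1,5): δ = 93.78°  ·
  (2,3): δ = 86.70°  ·
  (2,4): δ = 24.65°  ✓
  (2,5): δ = 66.94°  ·
  (3,4): δ = 117.95°  ·
  (3,5): δ = 26.36°  ✓
  (4,5): δ = 88.41°  ·
antipodal pairs: 6

count = 6; pairs: (0,3), (0,4), (1,3), (1,4), (2,4), (3,5)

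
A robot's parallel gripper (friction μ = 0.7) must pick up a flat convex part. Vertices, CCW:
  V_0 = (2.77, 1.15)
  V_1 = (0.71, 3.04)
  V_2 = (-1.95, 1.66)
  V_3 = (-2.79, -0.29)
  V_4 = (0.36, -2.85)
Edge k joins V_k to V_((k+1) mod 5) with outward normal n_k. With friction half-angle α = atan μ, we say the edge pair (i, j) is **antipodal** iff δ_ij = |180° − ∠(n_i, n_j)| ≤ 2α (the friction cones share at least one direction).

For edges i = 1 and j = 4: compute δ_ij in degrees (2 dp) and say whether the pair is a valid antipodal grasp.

δ = 31.51°, valid

α = atan 0.7 = 34.99°;  2α = 69.98°
edge 1: e_1 = (-2.66, -1.38);  n_1 = (-0.4605, +0.8877)
edge 4: e_4 = (+2.41, +4.00);  n_4 = (+0.8565, -0.5161)
∠(n_1, n_4) = 148.49°
δ = |180° − 148.49°| = 31.51°
31.51° ≤ 2α = 69.98°  →  valid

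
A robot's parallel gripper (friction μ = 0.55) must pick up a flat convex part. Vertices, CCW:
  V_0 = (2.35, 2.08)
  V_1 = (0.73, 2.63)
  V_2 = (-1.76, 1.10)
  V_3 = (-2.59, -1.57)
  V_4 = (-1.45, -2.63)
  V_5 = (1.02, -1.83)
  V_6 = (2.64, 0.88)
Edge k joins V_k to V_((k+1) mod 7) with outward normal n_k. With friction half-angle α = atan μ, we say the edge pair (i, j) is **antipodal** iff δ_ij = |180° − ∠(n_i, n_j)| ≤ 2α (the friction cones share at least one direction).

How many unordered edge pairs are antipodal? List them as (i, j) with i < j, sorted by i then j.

count = 8; pairs: (0,3), (0,4), (1,4), (1,5), (2,4), (2,5), (2,6), (3,6)

α = atan 0.55 = 28.81°;  2α = 57.62°
n_0 = (+0.3215, +0.9469)
n_1 = (-0.5235, +0.8520)
n_2 = (-0.9549, +0.2968)
n_3 = (-0.6809, -0.7323)
n_4 = (+0.3081, -0.9513)
n_5 = (+0.8583, -0.5131)
n_6 = (+0.9720, +0.2349)
  (0,1): δ = 129.68°  ·
  (0,2): δ = 88.52°  ·
  (0,3): δ = 24.16°  ✓
  (0,4): δ = 36.70°  ✓
  (0,5): δ = 77.88°  ·
  (0,6): δ = 122.34°  ·
  (1,2): δ = 138.84°  ·
  (1,3): δ = 74.49°  ·
  (1,4): δ = 13.62°  ✓
  (1,5): δ = 27.56°  ✓
  (1,6): δ = 72.02°  ·
  (2,3): δ = 115.65°  ·
  (2,4): δ = 54.79°  ✓
  (2,5): δ = 13.60°  ✓
  (2,6): δ = 30.85°  ✓
  (3,4): δ = 119.14°  ·
  (3,5): δ = 77.95°  ·
  (3,6): δ = 33.50°  ✓
  (4,5): δ = 138.82°  ·
  (4,6): δ = 94.36°  ·
  (5,6): δ = 135.54°  ·
antipodal pairs: 8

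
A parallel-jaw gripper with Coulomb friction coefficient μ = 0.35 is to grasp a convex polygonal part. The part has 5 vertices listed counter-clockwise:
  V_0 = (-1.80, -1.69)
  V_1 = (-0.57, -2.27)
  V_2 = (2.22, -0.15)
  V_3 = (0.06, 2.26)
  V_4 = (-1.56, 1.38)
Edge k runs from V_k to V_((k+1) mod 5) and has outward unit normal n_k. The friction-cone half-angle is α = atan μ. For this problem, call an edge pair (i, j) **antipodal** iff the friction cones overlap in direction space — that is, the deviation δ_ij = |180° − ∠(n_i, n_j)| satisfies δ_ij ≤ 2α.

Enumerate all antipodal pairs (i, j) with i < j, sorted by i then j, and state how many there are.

count = 2; pairs: (0,2), (1,3)

α = atan 0.35 = 19.29°;  2α = 38.58°
n_0 = (-0.4265, -0.9045)
n_1 = (+0.6050, -0.7962)
n_2 = (+0.7447, +0.6674)
n_3 = (-0.4773, +0.8787)
n_4 = (-0.9970, +0.0779)
  (0,1): δ = 117.52°  ·
  (0,2): δ = 22.89°  ✓
  (0,3): δ = 53.76°  ·
  (0,4): δ = 110.78°  ·
  (1,2): δ = 85.36°  ·
  (1,3): δ = 8.72°  ✓
  (1,4): δ = 48.30°  ·
  (2,3): δ = 103.36°  ·
  (2,4): δ = 46.34°  ·
  (3,4): δ = 122.98°  ·
antipodal pairs: 2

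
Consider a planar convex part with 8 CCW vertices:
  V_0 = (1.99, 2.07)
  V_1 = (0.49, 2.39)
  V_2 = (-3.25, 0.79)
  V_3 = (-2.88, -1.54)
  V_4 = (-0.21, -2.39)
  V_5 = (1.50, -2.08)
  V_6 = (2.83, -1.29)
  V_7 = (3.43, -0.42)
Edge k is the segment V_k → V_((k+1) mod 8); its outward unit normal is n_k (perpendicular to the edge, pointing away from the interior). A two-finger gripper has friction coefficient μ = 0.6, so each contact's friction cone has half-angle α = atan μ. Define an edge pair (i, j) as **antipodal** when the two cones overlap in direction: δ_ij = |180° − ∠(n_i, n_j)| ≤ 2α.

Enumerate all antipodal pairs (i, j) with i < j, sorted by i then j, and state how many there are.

count = 10; pairs: (0,3), (0,4), (0,5), (1,3), (1,4), (1,5), (1,6), (2,6), (2,7), (3,7)

α = atan 0.6 = 30.96°;  2α = 61.93°
n_0 = (+0.2086, +0.9780)
n_1 = (-0.3933, +0.9194)
n_2 = (-0.9876, -0.1568)
n_3 = (-0.3034, -0.9529)
n_4 = (+0.1784, -0.9840)
n_5 = (+0.5107, -0.8598)
n_6 = (+0.8232, -0.5677)
n_7 = (+0.8657, +0.5006)
  (0,1): δ = 144.80°  ·
  (0,2): δ = 68.93°  ·
  (0,3): δ = 5.62°  ✓
  (0,4): δ = 22.32°  ✓
  (0,5): δ = 42.75°  ✓
  (0,6): δ = 67.45°  ·
  (0,7): δ = 132.08°  ·
  (1,2): δ = 104.14°  ·
  (1,3): δ = 40.82°  ✓
  (1,4): δ = 12.89°  ✓
  (1,5): δ = 7.55°  ✓
  (1,6): δ = 32.25°  ✓
  (1,7): δ = 96.88°  ·
  (2,3): δ = 116.68°  ·
  (2,4): δ = 88.75°  ·
  (2,5): δ = 68.31°  ·
  (2,6): δ = 43.62°  ✓
  (2,7): δ = 21.02°  ✓
  (3,4): δ = 152.07°  ·
  (3,5): δ = 131.63°  ·
  (3,6): δ = 106.93°  ·
  (3,7): δ = 42.30°  ✓
  (4,5): δ = 159.57°  ·
  (4,6): δ = 134.87°  ·
  (4,7): δ = 70.23°  ·
  (5,6): δ = 155.30°  ·
  (5,7): δ = 90.67°  ·
  (6,7): δ = 115.37°  ·
antipodal pairs: 10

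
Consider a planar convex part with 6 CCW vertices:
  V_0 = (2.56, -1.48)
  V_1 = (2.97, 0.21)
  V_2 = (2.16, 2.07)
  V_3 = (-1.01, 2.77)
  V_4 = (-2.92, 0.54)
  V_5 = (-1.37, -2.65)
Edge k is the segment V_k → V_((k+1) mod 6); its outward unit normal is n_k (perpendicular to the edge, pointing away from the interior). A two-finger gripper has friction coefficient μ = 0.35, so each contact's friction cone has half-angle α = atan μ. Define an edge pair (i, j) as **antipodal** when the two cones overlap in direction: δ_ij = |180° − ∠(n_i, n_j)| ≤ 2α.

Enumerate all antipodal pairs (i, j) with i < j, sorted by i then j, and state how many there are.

α = atan 0.35 = 19.29°;  2α = 38.58°
n_0 = (+0.9718, -0.2358)
n_1 = (+0.9168, +0.3993)
n_2 = (+0.2156, +0.9765)
n_3 = (-0.7595, +0.6505)
n_4 = (-0.8994, -0.4370)
n_5 = (+0.2853, -0.9584)
  (0,1): δ = 142.83°  ·
  (0,2): δ = 88.82°  ·
  (0,3): δ = 26.94°  ✓
  (0,4): δ = 39.55°  ·
  (0,5): δ = 120.22°  ·
  (1,2): δ = 125.98°  ·
  (1,3): δ = 64.11°  ·
  (1,4): δ = 2.38°  ✓
  (1,5): δ = 83.05°  ·
  (2,3): δ = 118.13°  ·
  (2,4): δ = 51.63°  ·
  (2,5): δ = 29.03°  ✓
  (3,4): δ = 113.51°  ·
  (3,5): δ = 32.84°  ✓
  (4,5): δ = 99.34°  ·
antipodal pairs: 4

count = 4; pairs: (0,3), (1,4), (2,5), (3,5)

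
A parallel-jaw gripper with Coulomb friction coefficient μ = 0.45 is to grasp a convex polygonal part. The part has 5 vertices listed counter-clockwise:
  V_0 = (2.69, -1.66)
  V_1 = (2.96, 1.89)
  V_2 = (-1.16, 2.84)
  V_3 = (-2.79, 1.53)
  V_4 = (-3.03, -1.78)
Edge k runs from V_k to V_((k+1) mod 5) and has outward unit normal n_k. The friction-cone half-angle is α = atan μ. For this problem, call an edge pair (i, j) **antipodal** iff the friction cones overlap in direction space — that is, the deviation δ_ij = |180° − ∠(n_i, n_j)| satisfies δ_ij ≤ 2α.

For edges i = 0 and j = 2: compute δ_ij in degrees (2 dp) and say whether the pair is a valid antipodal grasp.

α = atan 0.45 = 24.23°;  2α = 48.46°
edge 0: e_0 = (+0.27, +3.55);  n_0 = (+0.9971, -0.0758)
edge 2: e_2 = (-1.63, -1.31);  n_2 = (-0.6264, +0.7795)
∠(n_0, n_2) = 133.14°
δ = |180° − 133.14°| = 46.86°
46.86° ≤ 2α = 48.46°  →  valid

δ = 46.86°, valid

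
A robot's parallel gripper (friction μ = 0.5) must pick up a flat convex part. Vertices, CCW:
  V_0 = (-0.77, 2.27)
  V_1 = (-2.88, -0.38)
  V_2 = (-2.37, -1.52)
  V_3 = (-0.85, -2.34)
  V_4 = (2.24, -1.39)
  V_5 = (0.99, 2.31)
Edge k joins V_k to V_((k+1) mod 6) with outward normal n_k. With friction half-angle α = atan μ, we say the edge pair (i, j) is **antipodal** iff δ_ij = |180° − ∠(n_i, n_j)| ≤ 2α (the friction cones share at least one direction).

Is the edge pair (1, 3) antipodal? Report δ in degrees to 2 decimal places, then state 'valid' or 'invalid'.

δ = 97.01°, invalid

α = atan 0.5 = 26.57°;  2α = 53.13°
edge 1: e_1 = (+0.51, -1.14);  n_1 = (-0.9128, -0.4084)
edge 3: e_3 = (+3.09, +0.95);  n_3 = (+0.2939, -0.9558)
∠(n_1, n_3) = 82.99°
δ = |180° − 82.99°| = 97.01°
97.01° > 2α = 53.13°  →  invalid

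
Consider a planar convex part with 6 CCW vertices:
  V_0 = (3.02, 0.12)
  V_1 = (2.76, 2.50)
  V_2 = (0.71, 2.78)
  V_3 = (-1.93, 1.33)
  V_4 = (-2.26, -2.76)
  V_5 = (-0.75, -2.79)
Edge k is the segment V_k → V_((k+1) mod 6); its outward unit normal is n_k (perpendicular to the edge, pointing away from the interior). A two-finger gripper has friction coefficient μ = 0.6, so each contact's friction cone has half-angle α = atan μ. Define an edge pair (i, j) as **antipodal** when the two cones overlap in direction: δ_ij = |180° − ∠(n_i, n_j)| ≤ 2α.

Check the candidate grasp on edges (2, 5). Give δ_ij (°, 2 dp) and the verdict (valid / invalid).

α = atan 0.6 = 30.96°;  2α = 61.93°
edge 2: e_2 = (-2.64, -1.45);  n_2 = (-0.4814, +0.8765)
edge 5: e_5 = (+3.77, +2.91);  n_5 = (+0.6110, -0.7916)
∠(n_2, n_5) = 171.11°
δ = |180° − 171.11°| = 8.89°
8.89° ≤ 2α = 61.93°  →  valid

δ = 8.89°, valid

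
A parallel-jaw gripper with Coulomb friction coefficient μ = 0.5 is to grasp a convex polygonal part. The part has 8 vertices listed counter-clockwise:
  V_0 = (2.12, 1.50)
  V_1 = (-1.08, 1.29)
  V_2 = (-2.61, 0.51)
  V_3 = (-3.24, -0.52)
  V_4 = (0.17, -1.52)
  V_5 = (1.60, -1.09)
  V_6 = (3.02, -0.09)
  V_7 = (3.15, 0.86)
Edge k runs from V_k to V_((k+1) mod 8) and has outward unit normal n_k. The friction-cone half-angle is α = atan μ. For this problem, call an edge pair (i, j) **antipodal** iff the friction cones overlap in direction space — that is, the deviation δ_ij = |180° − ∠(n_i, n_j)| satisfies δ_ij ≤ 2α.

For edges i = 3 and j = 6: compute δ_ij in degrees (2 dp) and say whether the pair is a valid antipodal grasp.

δ = 81.45°, invalid

α = atan 0.5 = 26.57°;  2α = 53.13°
edge 3: e_3 = (+3.41, -1.00);  n_3 = (-0.2814, -0.9596)
edge 6: e_6 = (+0.13, +0.95);  n_6 = (+0.9908, -0.1356)
∠(n_3, n_6) = 98.55°
δ = |180° − 98.55°| = 81.45°
81.45° > 2α = 53.13°  →  invalid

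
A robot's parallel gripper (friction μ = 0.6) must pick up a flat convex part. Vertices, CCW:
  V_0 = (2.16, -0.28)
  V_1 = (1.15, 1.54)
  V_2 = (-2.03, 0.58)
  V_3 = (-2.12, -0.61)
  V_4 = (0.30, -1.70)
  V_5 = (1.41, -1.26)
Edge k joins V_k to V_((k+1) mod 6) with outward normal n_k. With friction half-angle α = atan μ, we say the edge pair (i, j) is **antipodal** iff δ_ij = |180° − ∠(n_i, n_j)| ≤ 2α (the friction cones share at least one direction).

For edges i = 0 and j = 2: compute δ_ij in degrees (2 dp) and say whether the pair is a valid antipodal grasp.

δ = 33.35°, valid

α = atan 0.6 = 30.96°;  2α = 61.93°
edge 0: e_0 = (-1.01, +1.82);  n_0 = (+0.8744, +0.4852)
edge 2: e_2 = (-0.09, -1.19);  n_2 = (-0.9972, +0.0754)
∠(n_0, n_2) = 146.65°
δ = |180° − 146.65°| = 33.35°
33.35° ≤ 2α = 61.93°  →  valid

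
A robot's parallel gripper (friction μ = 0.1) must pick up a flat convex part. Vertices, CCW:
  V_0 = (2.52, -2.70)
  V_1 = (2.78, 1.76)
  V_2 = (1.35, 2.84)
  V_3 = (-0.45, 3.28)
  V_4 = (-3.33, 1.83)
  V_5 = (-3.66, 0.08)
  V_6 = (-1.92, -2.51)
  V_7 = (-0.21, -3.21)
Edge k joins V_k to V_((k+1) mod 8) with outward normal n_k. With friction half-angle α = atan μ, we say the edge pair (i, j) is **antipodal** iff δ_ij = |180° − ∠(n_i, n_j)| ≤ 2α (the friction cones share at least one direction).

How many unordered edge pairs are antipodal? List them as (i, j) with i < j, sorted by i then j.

count = 2; pairs: (0,4), (2,6)

α = atan 0.1 = 5.71°;  2α = 11.42°
n_0 = (+0.9983, -0.0582)
n_1 = (+0.6027, +0.7980)
n_2 = (+0.2375, +0.9714)
n_3 = (-0.4497, +0.8932)
n_4 = (-0.9827, +0.1853)
n_5 = (-0.8301, -0.5577)
n_6 = (-0.3788, -0.9255)
n_7 = (+0.1836, -0.9830)
  (0,1): δ = 123.73°  ·
  (0,2): δ = 100.40°  ·
  (0,3): δ = 59.94°  ·
  (0,4): δ = 7.34°  ✓
  (0,5): δ = 37.23°  ·
  (0,6): δ = 71.07°  ·
  (0,7): δ = 103.92°  ·
  (1,2): δ = 156.67°  ·
  (1,3): δ = 116.21°  ·
  (1,4): δ = 63.62°  ·
  (1,5): δ = 19.04°  ·
  (1,6): δ = 14.80°  ·
  (1,7): δ = 47.64°  ·
  (2,3): δ = 139.54°  ·
  (2,4): δ = 86.94°  ·
  (2,5): δ = 42.37°  ·
  (2,6): δ = 8.53°  ✓
  (2,7): δ = 24.32°  ·
  (3,4): δ = 127.40°  ·
  (3,5): δ = 82.83°  ·
  (3,6): δ = 48.99°  ·
  (3,7): δ = 16.14°  ·
  (4,5): δ = 135.43°  ·
  (4,6): δ = 101.58°  ·
  (4,7): δ = 68.74°  ·
  (5,6): δ = 146.16°  ·
  (5,7): δ = 113.31°  ·
  (6,7): δ = 147.16°  ·
antipodal pairs: 2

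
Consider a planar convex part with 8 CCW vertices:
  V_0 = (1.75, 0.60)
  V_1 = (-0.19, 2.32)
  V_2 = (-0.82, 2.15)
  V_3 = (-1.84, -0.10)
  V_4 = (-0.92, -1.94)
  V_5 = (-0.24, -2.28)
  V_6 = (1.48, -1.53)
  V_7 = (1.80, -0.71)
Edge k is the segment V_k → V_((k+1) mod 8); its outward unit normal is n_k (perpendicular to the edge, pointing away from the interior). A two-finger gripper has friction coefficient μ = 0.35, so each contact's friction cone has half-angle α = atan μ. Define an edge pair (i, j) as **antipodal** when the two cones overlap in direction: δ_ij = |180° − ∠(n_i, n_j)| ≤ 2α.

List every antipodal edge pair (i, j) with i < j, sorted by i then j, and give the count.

count = 6; pairs: (0,3), (0,4), (1,5), (2,6), (2,7), (3,7)

α = atan 0.35 = 19.29°;  2α = 38.58°
n_0 = (+0.6634, +0.7483)
n_1 = (-0.2605, +0.9655)
n_2 = (-0.9108, +0.4129)
n_3 = (-0.8944, -0.4472)
n_4 = (-0.4472, -0.8944)
n_5 = (+0.3997, -0.9166)
n_6 = (+0.9316, -0.3635)
n_7 = (+0.9993, +0.0381)
  (0,1): δ = 123.34°  ·
  (0,2): δ = 72.83°  ·
  (0,3): δ = 21.87°  ✓
  (0,4): δ = 15.00°  ✓
  (0,5): δ = 65.12°  ·
  (0,6): δ = 110.24°  ·
  (0,7): δ = 133.75°  ·
  (1,2): δ = 129.49°  ·
  (1,3): δ = 78.54°  ·
  (1,4): δ = 41.67°  ·
  (1,5): δ = 8.46°  ✓
  (1,6): δ = 53.58°  ·
  (1,7): δ = 77.08°  ·
  (2,3): δ = 129.05°  ·
  (2,4): δ = 92.18°  ·
  (2,5): δ = 42.05°  ·
  (2,6): δ = 3.07°  ✓
  (2,7): δ = 26.57°  ✓
  (3,4): δ = 143.13°  ·
  (3,5): δ = 93.01°  ·
  (3,6): δ = 47.88°  ·
  (3,7): δ = 24.38°  ✓
  (4,5): δ = 129.88°  ·
  (4,6): δ = 84.75°  ·
  (4,7): δ = 61.25°  ·
  (5,6): δ = 134.88°  ·
  (5,7): δ = 111.37°  ·
  (6,7): δ = 156.50°  ·
antipodal pairs: 6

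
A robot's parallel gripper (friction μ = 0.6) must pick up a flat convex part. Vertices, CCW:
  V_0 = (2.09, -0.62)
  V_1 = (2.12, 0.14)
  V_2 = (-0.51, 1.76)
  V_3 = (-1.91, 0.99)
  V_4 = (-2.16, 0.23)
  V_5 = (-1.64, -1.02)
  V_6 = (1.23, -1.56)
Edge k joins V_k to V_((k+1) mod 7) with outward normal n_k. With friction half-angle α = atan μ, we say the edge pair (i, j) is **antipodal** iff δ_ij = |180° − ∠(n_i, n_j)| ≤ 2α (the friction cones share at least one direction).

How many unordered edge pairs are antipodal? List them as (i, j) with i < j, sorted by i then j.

α = atan 0.6 = 30.96°;  2α = 61.93°
n_0 = (+0.9992, -0.0394)
n_1 = (+0.5245, +0.8514)
n_2 = (-0.4819, +0.8762)
n_3 = (-0.9499, +0.3125)
n_4 = (-0.9233, -0.3841)
n_5 = (-0.1849, -0.9828)
n_6 = (+0.7378, -0.6750)
  (0,1): δ = 119.37°  ·
  (0,2): δ = 58.93°  ✓
  (0,3): δ = 15.95°  ✓
  (0,4): δ = 24.85°  ✓
  (0,5): δ = 81.60°  ·
  (0,6): δ = 139.81°  ·
  (1,2): δ = 119.56°  ·
  (1,3): δ = 76.58°  ·
  (1,4): δ = 35.78°  ✓
  (1,5): δ = 20.98°  ✓
  (1,6): δ = 79.18°  ·
  (2,3): δ = 137.02°  ·
  (2,4): δ = 96.22°  ·
  (2,5): δ = 39.47°  ✓
  (2,6): δ = 18.73°  ✓
  (3,4): δ = 139.20°  ·
  (3,5): δ = 82.45°  ·
  (3,6): δ = 24.25°  ✓
  (4,5): δ = 123.24°  ·
  (4,6): δ = 65.04°  ·
  (5,6): δ = 121.80°  ·
antipodal pairs: 8

count = 8; pairs: (0,2), (0,3), (0,4), (1,4), (1,5), (2,5), (2,6), (3,6)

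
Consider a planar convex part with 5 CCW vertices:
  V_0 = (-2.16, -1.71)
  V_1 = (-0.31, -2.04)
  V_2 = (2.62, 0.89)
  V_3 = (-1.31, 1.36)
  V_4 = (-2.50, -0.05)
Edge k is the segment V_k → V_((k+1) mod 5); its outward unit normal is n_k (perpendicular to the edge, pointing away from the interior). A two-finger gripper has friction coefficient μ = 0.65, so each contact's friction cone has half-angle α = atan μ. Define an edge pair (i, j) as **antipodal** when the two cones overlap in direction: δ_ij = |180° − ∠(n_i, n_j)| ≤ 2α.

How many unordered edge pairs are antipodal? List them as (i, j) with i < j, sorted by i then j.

α = atan 0.65 = 33.02°;  2α = 66.05°
n_0 = (-0.1756, -0.9845)
n_1 = (+0.7071, -0.7071)
n_2 = (+0.1187, +0.9929)
n_3 = (-0.7642, +0.6450)
n_4 = (-0.9797, -0.2007)
  (0,1): δ = 124.89°  ·
  (0,2): δ = 3.29°  ✓
  (0,3): δ = 59.95°  ✓
  (0,4): δ = 111.69°  ·
  (1,2): δ = 51.82°  ✓
  (1,3): δ = 4.84°  ✓
  (1,4): δ = 56.58°  ✓
  (2,3): δ = 123.34°  ·
  (2,4): δ = 71.61°  ·
  (3,4): δ = 128.26°  ·
antipodal pairs: 5

count = 5; pairs: (0,2), (0,3), (1,2), (1,3), (1,4)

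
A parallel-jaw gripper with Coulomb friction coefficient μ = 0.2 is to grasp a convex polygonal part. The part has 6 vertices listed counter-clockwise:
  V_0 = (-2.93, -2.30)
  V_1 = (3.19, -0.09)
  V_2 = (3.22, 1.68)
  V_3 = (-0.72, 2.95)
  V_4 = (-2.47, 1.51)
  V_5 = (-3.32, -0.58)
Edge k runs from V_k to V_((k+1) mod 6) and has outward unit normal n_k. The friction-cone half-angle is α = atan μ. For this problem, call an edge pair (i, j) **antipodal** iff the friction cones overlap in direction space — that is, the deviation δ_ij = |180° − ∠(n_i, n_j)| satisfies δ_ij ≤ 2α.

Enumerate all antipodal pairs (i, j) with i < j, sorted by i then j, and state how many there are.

count = 3; pairs: (0,3), (1,4), (1,5)

α = atan 0.2 = 11.31°;  2α = 22.62°
n_0 = (+0.3396, -0.9406)
n_1 = (+0.9999, -0.0169)
n_2 = (+0.3068, +0.9518)
n_3 = (-0.6354, +0.7722)
n_4 = (-0.9263, +0.3767)
n_5 = (-0.9752, -0.2211)
  (0,1): δ = 110.83°  ·
  (0,2): δ = 37.72°  ·
  (0,3): δ = 19.59°  ✓
  (0,4): δ = 48.01°  ·
  (0,5): δ = 82.92°  ·
  (1,2): δ = 106.89°  ·
  (1,3): δ = 49.58°  ·
  (1,4): δ = 21.16°  ✓
  (1,5): δ = 13.75°  ✓
  (2,3): δ = 122.68°  ·
  (2,4): δ = 94.27°  ·
  (2,5): δ = 59.36°  ·
  (3,4): δ = 151.58°  ·
  (3,5): δ = 116.67°  ·
  (4,5): δ = 145.09°  ·
antipodal pairs: 3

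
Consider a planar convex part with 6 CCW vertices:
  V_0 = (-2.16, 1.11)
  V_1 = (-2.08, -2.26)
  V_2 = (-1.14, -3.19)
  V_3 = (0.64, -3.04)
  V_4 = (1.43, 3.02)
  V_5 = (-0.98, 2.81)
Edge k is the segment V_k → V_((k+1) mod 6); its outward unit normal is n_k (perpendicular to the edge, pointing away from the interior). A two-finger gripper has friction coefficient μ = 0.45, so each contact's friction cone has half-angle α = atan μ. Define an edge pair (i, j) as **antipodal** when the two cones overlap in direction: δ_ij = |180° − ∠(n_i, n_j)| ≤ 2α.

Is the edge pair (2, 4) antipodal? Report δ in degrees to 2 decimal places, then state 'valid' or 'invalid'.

α = atan 0.45 = 24.23°;  2α = 48.46°
edge 2: e_2 = (+1.78, +0.15);  n_2 = (+0.0840, -0.9965)
edge 4: e_4 = (-2.41, -0.21);  n_4 = (-0.0868, +0.9962)
∠(n_2, n_4) = 179.84°
δ = |180° − 179.84°| = 0.16°
0.16° ≤ 2α = 48.46°  →  valid

δ = 0.16°, valid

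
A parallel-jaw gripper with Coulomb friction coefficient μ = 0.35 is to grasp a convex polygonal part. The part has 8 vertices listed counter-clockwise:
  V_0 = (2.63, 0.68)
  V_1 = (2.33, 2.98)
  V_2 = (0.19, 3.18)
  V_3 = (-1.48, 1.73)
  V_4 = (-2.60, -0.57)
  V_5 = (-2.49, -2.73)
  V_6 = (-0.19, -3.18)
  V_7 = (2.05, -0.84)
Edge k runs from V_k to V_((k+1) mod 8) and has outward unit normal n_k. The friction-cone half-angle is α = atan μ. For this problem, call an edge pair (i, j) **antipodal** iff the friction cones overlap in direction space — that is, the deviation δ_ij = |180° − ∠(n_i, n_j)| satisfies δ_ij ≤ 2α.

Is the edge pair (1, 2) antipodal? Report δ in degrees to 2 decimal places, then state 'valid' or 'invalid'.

δ = 133.69°, invalid

α = atan 0.35 = 19.29°;  2α = 38.58°
edge 1: e_1 = (-2.14, +0.20);  n_1 = (+0.0931, +0.9957)
edge 2: e_2 = (-1.67, -1.45);  n_2 = (-0.6556, +0.7551)
∠(n_1, n_2) = 46.31°
δ = |180° − 46.31°| = 133.69°
133.69° > 2α = 38.58°  →  invalid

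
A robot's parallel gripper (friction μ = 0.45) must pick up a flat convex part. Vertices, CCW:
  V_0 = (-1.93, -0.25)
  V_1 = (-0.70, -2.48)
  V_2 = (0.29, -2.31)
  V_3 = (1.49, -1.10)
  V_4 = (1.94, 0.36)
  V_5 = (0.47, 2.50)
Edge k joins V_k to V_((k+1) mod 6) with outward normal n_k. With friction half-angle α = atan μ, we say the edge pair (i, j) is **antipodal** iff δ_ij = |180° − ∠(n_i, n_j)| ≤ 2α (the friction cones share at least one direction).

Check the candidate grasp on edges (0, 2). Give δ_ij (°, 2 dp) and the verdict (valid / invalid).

α = atan 0.45 = 24.23°;  2α = 48.46°
edge 0: e_0 = (+1.23, -2.23);  n_0 = (-0.8756, -0.4830)
edge 2: e_2 = (+1.20, +1.21);  n_2 = (+0.7100, -0.7042)
∠(n_0, n_2) = 106.36°
δ = |180° − 106.36°| = 73.64°
73.64° > 2α = 48.46°  →  invalid

δ = 73.64°, invalid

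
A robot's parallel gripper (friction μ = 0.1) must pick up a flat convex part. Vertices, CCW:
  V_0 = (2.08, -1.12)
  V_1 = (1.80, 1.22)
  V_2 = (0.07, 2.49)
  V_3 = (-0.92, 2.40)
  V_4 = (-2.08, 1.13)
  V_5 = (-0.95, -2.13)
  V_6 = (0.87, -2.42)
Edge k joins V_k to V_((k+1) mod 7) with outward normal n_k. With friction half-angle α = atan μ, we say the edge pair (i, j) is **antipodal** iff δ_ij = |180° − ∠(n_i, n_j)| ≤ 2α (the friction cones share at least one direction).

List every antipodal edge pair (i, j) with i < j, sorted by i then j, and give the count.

α = atan 0.1 = 5.71°;  2α = 11.42°
n_0 = (+0.9929, +0.1188)
n_1 = (+0.5918, +0.8061)
n_2 = (-0.0905, +0.9959)
n_3 = (-0.7384, +0.6744)
n_4 = (-0.9448, -0.3275)
n_5 = (-0.1574, -0.9875)
n_6 = (+0.7320, -0.6813)
  (0,1): δ = 133.11°  ·
  (0,2): δ = 91.63°  ·
  (0,3): δ = 49.23°  ·
  (0,4): δ = 12.29°  ·
  (0,5): δ = 74.12°  ·
  (0,6): δ = 130.23°  ·
  (1,2): δ = 138.52°  ·
  (1,3): δ = 96.13°  ·
  (1,4): δ = 34.60°  ·
  (1,5): δ = 27.23°  ·
  (1,6): δ = 83.34°  ·
  (2,3): δ = 137.60°  ·
  (2,4): δ = 76.08°  ·
  (2,5): δ = 14.25°  ·
  (2,6): δ = 41.86°  ·
  (3,4): δ = 118.47°  ·
  (3,5): δ = 56.65°  ·
  (3,6): δ = 0.54°  ✓
  (4,5): δ = 118.17°  ·
  (4,6): δ = 62.06°  ·
  (5,6): δ = 123.89°  ·
antipodal pairs: 1

count = 1; pairs: (3,6)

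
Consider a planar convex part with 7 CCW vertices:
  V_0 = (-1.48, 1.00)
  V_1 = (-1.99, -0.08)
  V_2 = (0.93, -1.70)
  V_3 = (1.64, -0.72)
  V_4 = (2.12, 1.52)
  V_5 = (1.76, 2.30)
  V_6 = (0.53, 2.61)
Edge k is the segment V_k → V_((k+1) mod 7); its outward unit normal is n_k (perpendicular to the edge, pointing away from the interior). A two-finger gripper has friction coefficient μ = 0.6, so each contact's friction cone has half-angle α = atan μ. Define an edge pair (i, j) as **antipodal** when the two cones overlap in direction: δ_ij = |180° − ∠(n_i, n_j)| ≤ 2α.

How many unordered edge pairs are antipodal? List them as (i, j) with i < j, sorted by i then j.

count = 7; pairs: (0,2), (0,3), (0,4), (1,4), (1,5), (2,6), (3,6)

α = atan 0.6 = 30.96°;  2α = 61.93°
n_0 = (-0.9042, +0.4270)
n_1 = (-0.4851, -0.8744)
n_2 = (+0.8098, -0.5867)
n_3 = (+0.9778, -0.2095)
n_4 = (+0.9080, +0.4191)
n_5 = (+0.2444, +0.9697)
n_6 = (-0.6252, +0.7805)
  (0,1): δ = 93.74°  ·
  (0,2): δ = 10.65°  ✓
  (0,3): δ = 13.18°  ✓
  (0,4): δ = 50.05°  ✓
  (0,5): δ = 101.13°  ·
  (0,6): δ = 153.97°  ·
  (1,2): δ = 96.90°  ·
  (1,3): δ = 73.07°  ·
  (1,4): δ = 36.20°  ✓
  (1,5): δ = 14.88°  ✓
  (1,6): δ = 67.72°  ·
  (2,3): δ = 156.17°  ·
  (2,4): δ = 119.30°  ·
  (2,5): δ = 68.22°  ·
  (2,6): δ = 15.38°  ✓
  (3,4): δ = 143.13°  ·
  (3,5): δ = 92.05°  ·
  (3,6): δ = 39.21°  ✓
  (4,5): δ = 128.92°  ·
  (4,6): δ = 76.08°  ·
  (5,6): δ = 127.16°  ·
antipodal pairs: 7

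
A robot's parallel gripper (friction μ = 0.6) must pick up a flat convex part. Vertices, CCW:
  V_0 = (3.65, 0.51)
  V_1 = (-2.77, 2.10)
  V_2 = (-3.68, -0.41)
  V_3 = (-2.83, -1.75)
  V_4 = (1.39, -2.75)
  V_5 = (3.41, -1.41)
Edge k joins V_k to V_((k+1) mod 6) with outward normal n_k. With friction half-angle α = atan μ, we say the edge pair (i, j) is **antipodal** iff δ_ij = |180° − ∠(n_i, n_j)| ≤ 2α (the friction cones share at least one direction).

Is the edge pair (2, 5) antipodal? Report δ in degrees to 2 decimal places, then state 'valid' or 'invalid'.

α = atan 0.6 = 30.96°;  2α = 61.93°
edge 2: e_2 = (+0.85, -1.34);  n_2 = (-0.8444, -0.5357)
edge 5: e_5 = (+0.24, +1.92);  n_5 = (+0.9923, -0.1240)
∠(n_2, n_5) = 140.49°
δ = |180° − 140.49°| = 39.51°
39.51° ≤ 2α = 61.93°  →  valid

δ = 39.51°, valid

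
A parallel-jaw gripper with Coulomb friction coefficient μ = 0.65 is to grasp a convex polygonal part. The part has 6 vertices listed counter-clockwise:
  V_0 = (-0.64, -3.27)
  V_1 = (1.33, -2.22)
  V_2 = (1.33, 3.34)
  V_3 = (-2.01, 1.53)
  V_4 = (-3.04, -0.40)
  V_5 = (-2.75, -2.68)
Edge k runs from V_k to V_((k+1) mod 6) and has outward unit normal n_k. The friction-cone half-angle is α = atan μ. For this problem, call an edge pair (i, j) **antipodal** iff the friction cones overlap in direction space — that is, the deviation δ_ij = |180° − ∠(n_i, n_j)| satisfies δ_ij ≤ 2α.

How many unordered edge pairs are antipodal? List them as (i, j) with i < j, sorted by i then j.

count = 6; pairs: (0,2), (0,3), (1,2), (1,3), (1,4), (2,5)

α = atan 0.65 = 33.02°;  2α = 66.05°
n_0 = (+0.4704, -0.8825)
n_1 = (+1.0000, -0.0000)
n_2 = (-0.4765, +0.8792)
n_3 = (-0.8822, +0.4708)
n_4 = (-0.9920, -0.1262)
n_5 = (-0.2693, -0.9631)
  (0,1): δ = 118.06°  ·
  (0,2): δ = 0.40°  ✓
  (0,3): δ = 33.85°  ✓
  (0,4): δ = 69.19°  ·
  (0,5): δ = 136.32°  ·
  (1,2): δ = 61.55°  ✓
  (1,3): δ = 28.09°  ✓
  (1,4): δ = 7.25°  ✓
  (1,5): δ = 74.38°  ·
  (2,3): δ = 146.54°  ·
  (2,4): δ = 111.21°  ·
  (2,5): δ = 44.08°  ✓
  (3,4): δ = 144.66°  ·
  (3,5): δ = 77.53°  ·
  (4,5): δ = 112.87°  ·
antipodal pairs: 6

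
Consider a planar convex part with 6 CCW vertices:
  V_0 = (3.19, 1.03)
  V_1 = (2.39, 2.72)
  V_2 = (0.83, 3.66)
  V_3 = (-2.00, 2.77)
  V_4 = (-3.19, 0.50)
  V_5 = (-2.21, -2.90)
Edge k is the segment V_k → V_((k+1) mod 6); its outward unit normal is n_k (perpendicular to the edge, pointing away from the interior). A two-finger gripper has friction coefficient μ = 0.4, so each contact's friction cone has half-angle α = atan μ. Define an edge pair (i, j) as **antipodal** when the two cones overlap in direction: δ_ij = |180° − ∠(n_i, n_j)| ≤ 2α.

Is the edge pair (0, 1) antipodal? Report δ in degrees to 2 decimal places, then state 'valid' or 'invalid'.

α = atan 0.4 = 21.80°;  2α = 43.60°
edge 0: e_0 = (-0.80, +1.69);  n_0 = (+0.9038, +0.4279)
edge 1: e_1 = (-1.56, +0.94);  n_1 = (+0.5161, +0.8565)
∠(n_0, n_1) = 33.60°
δ = |180° − 33.60°| = 146.40°
146.40° > 2α = 43.60°  →  invalid

δ = 146.40°, invalid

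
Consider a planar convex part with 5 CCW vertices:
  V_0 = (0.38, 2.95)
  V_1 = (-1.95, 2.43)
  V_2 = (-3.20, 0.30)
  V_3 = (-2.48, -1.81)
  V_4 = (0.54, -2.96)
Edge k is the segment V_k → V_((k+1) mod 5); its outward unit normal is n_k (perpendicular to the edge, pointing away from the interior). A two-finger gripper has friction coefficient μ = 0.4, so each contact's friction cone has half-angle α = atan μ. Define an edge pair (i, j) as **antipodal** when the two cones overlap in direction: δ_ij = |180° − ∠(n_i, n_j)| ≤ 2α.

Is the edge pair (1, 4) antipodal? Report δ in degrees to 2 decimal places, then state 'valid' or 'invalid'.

α = atan 0.4 = 21.80°;  2α = 43.60°
edge 1: e_1 = (-1.25, -2.13);  n_1 = (-0.8625, +0.5061)
edge 4: e_4 = (-0.16, +5.91);  n_4 = (+0.9996, +0.0271)
∠(n_1, n_4) = 148.04°
δ = |180° − 148.04°| = 31.96°
31.96° ≤ 2α = 43.60°  →  valid

δ = 31.96°, valid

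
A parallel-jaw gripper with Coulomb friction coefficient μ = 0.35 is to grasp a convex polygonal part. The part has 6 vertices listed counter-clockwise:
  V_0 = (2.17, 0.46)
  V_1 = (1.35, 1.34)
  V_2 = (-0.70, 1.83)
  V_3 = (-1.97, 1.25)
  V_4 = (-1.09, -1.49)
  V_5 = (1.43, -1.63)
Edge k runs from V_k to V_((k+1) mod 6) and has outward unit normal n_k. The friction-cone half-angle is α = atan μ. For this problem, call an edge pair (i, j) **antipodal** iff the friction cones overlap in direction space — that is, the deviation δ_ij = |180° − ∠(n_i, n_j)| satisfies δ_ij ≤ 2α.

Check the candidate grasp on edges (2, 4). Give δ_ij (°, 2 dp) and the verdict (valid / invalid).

α = atan 0.35 = 19.29°;  2α = 38.58°
edge 2: e_2 = (-1.27, -0.58);  n_2 = (-0.4154, +0.9096)
edge 4: e_4 = (+2.52, -0.14);  n_4 = (-0.0555, -0.9985)
∠(n_2, n_4) = 152.27°
δ = |180° − 152.27°| = 27.73°
27.73° ≤ 2α = 38.58°  →  valid

δ = 27.73°, valid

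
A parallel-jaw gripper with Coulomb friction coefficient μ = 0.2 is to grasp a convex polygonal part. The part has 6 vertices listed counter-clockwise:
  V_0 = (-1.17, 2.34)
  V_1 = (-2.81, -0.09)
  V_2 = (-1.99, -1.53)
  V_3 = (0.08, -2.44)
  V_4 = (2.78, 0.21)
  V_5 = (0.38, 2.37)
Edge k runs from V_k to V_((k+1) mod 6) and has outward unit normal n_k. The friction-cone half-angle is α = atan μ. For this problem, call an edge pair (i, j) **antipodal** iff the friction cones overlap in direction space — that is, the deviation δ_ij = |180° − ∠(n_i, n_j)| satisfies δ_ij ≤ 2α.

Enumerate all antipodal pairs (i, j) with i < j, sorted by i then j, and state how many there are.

α = atan 0.2 = 11.31°;  2α = 22.62°
n_0 = (-0.8289, +0.5594)
n_1 = (-0.8690, -0.4948)
n_2 = (-0.4024, -0.9154)
n_3 = (+0.7005, -0.7137)
n_4 = (+0.6690, +0.7433)
n_5 = (-0.0194, +0.9998)
  (0,1): δ = 116.33°  ·
  (0,2): δ = 79.72°  ·
  (0,3): δ = 11.52°  ✓
  (0,4): δ = 82.03°  ·
  (0,5): δ = 125.12°  ·
  (1,2): δ = 143.39°  ·
  (1,3): δ = 75.19°  ·
  (1,4): δ = 18.35°  ✓
  (1,5): δ = 61.45°  ·
  (2,3): δ = 111.80°  ·
  (2,4): δ = 18.26°  ✓
  (2,5): δ = 24.84°  ·
  (3,4): δ = 86.45°  ·
  (3,5): δ = 43.36°  ·
  (4,5): δ = 136.90°  ·
antipodal pairs: 3

count = 3; pairs: (0,3), (1,4), (2,4)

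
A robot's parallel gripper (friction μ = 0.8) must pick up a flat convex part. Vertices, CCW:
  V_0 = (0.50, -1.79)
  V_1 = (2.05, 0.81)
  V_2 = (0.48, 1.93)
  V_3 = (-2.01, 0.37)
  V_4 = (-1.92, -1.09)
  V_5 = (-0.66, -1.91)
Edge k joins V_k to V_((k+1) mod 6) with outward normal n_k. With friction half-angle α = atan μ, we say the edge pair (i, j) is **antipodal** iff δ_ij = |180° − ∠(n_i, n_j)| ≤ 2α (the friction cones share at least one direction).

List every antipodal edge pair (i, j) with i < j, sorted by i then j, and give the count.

count = 7; pairs: (0,2), (0,3), (1,3), (1,4), (1,5), (2,4), (2,5)

α = atan 0.8 = 38.66°;  2α = 77.32°
n_0 = (+0.8589, -0.5121)
n_1 = (+0.5807, +0.8141)
n_2 = (-0.5309, +0.8474)
n_3 = (-0.9981, -0.0615)
n_4 = (-0.5455, -0.8381)
n_5 = (+0.1029, -0.9947)
  (0,1): δ = 94.70°  ·
  (0,2): δ = 27.13°  ✓
  (0,3): δ = 34.33°  ✓
  (0,4): δ = 87.75°  ·
  (0,5): δ = 126.71°  ·
  (1,2): δ = 112.43°  ·
  (1,3): δ = 50.97°  ✓
  (1,4): δ = 2.45°  ✓
  (1,5): δ = 41.41°  ✓
  (2,3): δ = 118.54°  ·
  (2,4): δ = 65.12°  ✓
  (2,5): δ = 26.16°  ✓
  (3,4): δ = 126.58°  ·
  (3,5): δ = 87.62°  ·
  (4,5): δ = 141.04°  ·
antipodal pairs: 7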